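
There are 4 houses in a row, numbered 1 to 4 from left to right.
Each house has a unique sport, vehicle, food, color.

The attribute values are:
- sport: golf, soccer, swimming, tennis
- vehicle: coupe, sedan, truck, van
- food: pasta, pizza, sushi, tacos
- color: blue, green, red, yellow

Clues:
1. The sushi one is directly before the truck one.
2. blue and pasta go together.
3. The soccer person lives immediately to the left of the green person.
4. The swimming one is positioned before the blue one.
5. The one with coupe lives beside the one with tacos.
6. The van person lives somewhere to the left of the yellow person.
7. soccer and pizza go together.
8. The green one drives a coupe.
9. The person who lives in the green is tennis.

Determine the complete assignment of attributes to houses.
Solution:

House | Sport | Vehicle | Food | Color
--------------------------------------
  1   | soccer | van | pizza | red
  2   | tennis | coupe | sushi | green
  3   | swimming | truck | tacos | yellow
  4   | golf | sedan | pasta | blue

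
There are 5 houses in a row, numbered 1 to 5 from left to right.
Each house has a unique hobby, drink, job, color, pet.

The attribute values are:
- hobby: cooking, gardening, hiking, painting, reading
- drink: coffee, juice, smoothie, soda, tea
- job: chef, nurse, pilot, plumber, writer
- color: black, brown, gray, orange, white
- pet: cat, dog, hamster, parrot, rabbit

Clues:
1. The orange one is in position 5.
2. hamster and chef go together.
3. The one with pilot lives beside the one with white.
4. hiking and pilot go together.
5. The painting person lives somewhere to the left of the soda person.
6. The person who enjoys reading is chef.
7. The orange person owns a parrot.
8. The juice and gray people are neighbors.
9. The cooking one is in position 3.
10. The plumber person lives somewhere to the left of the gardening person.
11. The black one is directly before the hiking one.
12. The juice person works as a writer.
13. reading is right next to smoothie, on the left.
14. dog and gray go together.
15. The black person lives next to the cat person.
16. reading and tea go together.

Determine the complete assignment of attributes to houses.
Solution:

House | Hobby | Drink | Job | Color | Pet
-----------------------------------------
  1   | reading | tea | chef | black | hamster
  2   | hiking | smoothie | pilot | brown | cat
  3   | cooking | juice | writer | white | rabbit
  4   | painting | coffee | plumber | gray | dog
  5   | gardening | soda | nurse | orange | parrot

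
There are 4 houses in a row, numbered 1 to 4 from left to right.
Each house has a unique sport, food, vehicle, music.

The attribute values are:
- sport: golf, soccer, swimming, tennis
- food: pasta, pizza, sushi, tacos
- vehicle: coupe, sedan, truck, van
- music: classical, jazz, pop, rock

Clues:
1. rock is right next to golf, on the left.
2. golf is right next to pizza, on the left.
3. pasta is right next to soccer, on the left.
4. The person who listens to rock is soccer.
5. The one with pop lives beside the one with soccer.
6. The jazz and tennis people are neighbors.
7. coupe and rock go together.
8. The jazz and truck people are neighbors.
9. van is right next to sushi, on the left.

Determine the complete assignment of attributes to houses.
Solution:

House | Sport | Food | Vehicle | Music
--------------------------------------
  1   | swimming | pasta | van | pop
  2   | soccer | sushi | coupe | rock
  3   | golf | tacos | sedan | jazz
  4   | tennis | pizza | truck | classical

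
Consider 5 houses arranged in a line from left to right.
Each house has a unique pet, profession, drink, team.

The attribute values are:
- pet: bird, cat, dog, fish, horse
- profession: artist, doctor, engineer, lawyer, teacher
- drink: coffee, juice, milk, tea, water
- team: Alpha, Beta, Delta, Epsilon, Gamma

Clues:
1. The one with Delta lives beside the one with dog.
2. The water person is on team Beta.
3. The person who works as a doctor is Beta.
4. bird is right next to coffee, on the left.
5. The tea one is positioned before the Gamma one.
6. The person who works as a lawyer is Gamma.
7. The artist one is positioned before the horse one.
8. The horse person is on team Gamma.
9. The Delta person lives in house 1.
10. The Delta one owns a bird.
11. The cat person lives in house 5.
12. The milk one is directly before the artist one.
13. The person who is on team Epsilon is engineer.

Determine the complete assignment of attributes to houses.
Solution:

House | Pet | Profession | Drink | Team
---------------------------------------
  1   | bird | teacher | milk | Delta
  2   | dog | artist | coffee | Alpha
  3   | fish | engineer | tea | Epsilon
  4   | horse | lawyer | juice | Gamma
  5   | cat | doctor | water | Beta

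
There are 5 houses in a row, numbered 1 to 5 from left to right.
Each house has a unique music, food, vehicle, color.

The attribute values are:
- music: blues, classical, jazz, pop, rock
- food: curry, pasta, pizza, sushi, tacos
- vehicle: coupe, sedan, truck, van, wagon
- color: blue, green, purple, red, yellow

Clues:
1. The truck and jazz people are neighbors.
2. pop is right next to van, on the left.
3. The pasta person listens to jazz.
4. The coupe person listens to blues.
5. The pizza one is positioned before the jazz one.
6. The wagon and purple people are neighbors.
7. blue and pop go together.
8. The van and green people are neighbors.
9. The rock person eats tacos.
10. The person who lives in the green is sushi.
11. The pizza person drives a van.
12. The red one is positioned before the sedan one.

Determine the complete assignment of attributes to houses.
Solution:

House | Music | Food | Vehicle | Color
--------------------------------------
  1   | pop | curry | wagon | blue
  2   | classical | pizza | van | purple
  3   | blues | sushi | coupe | green
  4   | rock | tacos | truck | red
  5   | jazz | pasta | sedan | yellow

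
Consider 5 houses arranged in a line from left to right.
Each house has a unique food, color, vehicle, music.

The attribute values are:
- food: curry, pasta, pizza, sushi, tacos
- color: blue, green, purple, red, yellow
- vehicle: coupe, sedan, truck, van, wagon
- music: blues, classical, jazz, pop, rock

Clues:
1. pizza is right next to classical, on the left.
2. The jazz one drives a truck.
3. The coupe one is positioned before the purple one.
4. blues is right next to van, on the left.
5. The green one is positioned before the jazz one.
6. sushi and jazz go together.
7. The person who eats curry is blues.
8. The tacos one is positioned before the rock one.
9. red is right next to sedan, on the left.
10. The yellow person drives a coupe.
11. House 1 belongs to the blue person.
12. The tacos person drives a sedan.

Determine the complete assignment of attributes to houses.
Solution:

House | Food | Color | Vehicle | Music
--------------------------------------
  1   | curry | blue | wagon | blues
  2   | pizza | red | van | pop
  3   | tacos | green | sedan | classical
  4   | pasta | yellow | coupe | rock
  5   | sushi | purple | truck | jazz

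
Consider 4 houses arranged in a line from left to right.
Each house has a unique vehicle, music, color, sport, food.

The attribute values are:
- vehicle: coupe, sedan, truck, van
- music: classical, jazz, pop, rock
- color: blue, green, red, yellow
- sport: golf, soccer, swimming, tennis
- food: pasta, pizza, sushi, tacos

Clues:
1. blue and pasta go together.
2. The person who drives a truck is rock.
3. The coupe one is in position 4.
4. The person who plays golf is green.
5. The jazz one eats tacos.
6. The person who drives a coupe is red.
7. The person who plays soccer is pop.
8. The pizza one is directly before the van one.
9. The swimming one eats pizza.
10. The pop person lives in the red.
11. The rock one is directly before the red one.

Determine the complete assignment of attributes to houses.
Solution:

House | Vehicle | Music | Color | Sport | Food
----------------------------------------------
  1   | sedan | classical | yellow | swimming | pizza
  2   | van | jazz | green | golf | tacos
  3   | truck | rock | blue | tennis | pasta
  4   | coupe | pop | red | soccer | sushi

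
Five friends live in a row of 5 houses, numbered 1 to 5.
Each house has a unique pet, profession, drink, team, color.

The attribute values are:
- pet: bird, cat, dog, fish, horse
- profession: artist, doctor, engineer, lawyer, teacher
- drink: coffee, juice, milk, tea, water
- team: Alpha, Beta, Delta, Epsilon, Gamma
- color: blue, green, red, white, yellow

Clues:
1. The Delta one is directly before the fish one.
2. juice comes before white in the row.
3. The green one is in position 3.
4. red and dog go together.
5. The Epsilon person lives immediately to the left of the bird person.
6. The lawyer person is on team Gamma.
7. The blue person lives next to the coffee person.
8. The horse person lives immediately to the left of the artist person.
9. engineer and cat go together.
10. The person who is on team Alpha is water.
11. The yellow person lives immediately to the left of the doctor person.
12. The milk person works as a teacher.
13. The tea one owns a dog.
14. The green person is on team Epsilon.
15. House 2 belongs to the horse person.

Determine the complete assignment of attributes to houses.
Solution:

House | Pet | Profession | Drink | Team | Color
-----------------------------------------------
  1   | cat | engineer | water | Alpha | yellow
  2   | horse | doctor | juice | Delta | blue
  3   | fish | artist | coffee | Epsilon | green
  4   | bird | teacher | milk | Beta | white
  5   | dog | lawyer | tea | Gamma | red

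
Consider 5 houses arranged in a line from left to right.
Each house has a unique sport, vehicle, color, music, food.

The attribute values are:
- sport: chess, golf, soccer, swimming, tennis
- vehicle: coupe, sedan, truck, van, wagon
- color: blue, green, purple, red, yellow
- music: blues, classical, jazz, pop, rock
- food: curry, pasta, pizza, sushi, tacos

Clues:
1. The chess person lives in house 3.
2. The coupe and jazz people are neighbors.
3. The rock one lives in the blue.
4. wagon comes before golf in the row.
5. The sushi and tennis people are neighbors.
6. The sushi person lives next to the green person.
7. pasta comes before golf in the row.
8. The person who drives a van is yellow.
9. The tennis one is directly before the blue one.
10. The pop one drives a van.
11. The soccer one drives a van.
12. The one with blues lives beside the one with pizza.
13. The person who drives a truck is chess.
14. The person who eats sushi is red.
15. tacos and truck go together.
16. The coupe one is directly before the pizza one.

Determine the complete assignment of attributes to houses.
Solution:

House | Sport | Vehicle | Color | Music | Food
----------------------------------------------
  1   | swimming | coupe | red | blues | sushi
  2   | tennis | wagon | green | jazz | pizza
  3   | chess | truck | blue | rock | tacos
  4   | soccer | van | yellow | pop | pasta
  5   | golf | sedan | purple | classical | curry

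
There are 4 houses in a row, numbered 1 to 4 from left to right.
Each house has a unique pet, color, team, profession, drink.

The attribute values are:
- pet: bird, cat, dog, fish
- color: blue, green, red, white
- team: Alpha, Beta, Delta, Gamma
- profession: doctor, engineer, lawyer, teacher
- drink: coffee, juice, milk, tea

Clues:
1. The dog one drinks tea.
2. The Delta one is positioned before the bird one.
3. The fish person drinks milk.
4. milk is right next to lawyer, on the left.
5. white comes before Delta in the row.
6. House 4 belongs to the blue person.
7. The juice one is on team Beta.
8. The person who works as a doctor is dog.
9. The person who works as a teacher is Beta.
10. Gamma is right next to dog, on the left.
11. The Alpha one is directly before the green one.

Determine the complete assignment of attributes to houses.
Solution:

House | Pet | Color | Team | Profession | Drink
-----------------------------------------------
  1   | fish | white | Alpha | engineer | milk
  2   | cat | green | Gamma | lawyer | coffee
  3   | dog | red | Delta | doctor | tea
  4   | bird | blue | Beta | teacher | juice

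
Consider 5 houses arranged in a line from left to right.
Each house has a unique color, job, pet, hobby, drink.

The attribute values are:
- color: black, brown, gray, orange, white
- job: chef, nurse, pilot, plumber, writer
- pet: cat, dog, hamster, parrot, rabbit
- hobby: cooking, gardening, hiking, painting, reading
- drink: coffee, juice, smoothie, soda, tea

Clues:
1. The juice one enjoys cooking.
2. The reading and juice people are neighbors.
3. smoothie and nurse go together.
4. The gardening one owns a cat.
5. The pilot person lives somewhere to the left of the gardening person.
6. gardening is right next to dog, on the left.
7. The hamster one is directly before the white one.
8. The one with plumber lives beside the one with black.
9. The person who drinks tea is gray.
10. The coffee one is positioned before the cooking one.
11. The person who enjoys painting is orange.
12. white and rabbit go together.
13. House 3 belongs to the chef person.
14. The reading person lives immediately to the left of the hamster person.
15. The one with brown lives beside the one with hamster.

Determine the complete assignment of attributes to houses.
Solution:

House | Color | Job | Pet | Hobby | Drink
-----------------------------------------
  1   | brown | plumber | parrot | reading | coffee
  2   | black | pilot | hamster | cooking | juice
  3   | white | chef | rabbit | hiking | soda
  4   | gray | writer | cat | gardening | tea
  5   | orange | nurse | dog | painting | smoothie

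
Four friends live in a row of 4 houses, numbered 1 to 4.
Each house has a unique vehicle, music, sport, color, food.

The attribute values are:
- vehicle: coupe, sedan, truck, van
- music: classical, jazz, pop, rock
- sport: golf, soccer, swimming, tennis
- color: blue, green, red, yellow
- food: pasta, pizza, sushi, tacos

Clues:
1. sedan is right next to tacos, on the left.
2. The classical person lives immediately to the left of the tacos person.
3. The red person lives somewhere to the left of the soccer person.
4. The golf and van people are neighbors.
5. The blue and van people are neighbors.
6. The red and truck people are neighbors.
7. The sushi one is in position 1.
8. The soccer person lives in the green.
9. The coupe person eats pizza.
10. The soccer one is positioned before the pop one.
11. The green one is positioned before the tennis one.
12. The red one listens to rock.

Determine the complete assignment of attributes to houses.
Solution:

House | Vehicle | Music | Sport | Color | Food
----------------------------------------------
  1   | sedan | classical | golf | blue | sushi
  2   | van | rock | swimming | red | tacos
  3   | truck | jazz | soccer | green | pasta
  4   | coupe | pop | tennis | yellow | pizza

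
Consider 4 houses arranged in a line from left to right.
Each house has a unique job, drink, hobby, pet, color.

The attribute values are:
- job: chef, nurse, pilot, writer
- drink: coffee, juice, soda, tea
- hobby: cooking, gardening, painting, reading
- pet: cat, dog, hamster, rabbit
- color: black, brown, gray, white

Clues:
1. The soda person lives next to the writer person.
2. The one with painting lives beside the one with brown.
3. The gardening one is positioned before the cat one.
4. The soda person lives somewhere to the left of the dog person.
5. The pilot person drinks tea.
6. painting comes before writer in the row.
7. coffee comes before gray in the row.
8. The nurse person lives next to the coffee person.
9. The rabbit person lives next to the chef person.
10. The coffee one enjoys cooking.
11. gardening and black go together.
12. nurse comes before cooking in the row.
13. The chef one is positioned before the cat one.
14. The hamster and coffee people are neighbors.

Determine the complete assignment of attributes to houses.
Solution:

House | Job | Drink | Hobby | Pet | Color
-----------------------------------------
  1   | nurse | soda | painting | hamster | white
  2   | writer | coffee | cooking | rabbit | brown
  3   | chef | juice | gardening | dog | black
  4   | pilot | tea | reading | cat | gray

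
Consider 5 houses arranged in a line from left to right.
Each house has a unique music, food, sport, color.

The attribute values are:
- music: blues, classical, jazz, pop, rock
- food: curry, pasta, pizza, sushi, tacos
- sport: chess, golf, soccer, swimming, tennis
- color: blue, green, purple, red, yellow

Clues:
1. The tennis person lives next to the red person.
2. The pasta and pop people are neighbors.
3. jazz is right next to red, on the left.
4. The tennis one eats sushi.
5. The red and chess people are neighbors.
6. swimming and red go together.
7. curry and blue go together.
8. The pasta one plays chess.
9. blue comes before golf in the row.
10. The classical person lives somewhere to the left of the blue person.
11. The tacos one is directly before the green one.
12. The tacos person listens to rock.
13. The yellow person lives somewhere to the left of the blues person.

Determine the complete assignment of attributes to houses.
Solution:

House | Music | Food | Sport | Color
------------------------------------
  1   | jazz | sushi | tennis | yellow
  2   | rock | tacos | swimming | red
  3   | classical | pasta | chess | green
  4   | pop | curry | soccer | blue
  5   | blues | pizza | golf | purple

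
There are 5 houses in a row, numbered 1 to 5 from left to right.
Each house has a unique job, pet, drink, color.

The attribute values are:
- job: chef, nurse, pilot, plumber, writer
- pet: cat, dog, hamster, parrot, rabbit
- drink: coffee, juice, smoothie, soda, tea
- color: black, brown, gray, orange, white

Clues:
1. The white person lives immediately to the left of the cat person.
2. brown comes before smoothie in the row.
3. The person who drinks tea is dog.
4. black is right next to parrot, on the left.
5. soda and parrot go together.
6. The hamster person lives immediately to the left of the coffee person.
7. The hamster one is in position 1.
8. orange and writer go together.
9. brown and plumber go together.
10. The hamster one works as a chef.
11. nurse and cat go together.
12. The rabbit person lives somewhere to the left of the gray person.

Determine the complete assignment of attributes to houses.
Solution:

House | Job | Pet | Drink | Color
---------------------------------
  1   | chef | hamster | juice | white
  2   | nurse | cat | coffee | black
  3   | plumber | parrot | soda | brown
  4   | writer | rabbit | smoothie | orange
  5   | pilot | dog | tea | gray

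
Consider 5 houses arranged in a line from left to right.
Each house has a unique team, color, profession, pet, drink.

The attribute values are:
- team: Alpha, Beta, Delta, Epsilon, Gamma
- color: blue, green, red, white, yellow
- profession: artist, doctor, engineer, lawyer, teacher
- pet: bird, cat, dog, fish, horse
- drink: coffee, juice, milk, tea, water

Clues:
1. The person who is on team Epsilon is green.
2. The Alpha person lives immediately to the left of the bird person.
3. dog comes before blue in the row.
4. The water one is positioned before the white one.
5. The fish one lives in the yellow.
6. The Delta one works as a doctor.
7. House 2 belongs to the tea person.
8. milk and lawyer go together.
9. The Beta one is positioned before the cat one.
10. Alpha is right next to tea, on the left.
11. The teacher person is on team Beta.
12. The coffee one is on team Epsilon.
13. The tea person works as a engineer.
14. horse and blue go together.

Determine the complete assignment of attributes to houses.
Solution:

House | Team | Color | Profession | Pet | Drink
-----------------------------------------------
  1   | Alpha | yellow | lawyer | fish | milk
  2   | Gamma | red | engineer | bird | tea
  3   | Epsilon | green | artist | dog | coffee
  4   | Beta | blue | teacher | horse | water
  5   | Delta | white | doctor | cat | juice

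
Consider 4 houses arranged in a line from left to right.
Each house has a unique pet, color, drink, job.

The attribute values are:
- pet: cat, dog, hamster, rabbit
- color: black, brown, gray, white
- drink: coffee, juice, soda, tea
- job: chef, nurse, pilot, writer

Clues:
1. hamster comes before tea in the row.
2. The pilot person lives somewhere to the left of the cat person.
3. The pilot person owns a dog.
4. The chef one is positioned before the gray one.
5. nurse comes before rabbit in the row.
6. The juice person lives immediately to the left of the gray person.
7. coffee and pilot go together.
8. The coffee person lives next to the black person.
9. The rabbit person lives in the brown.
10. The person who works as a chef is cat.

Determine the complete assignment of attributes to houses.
Solution:

House | Pet | Color | Drink | Job
---------------------------------
  1   | dog | white | coffee | pilot
  2   | cat | black | juice | chef
  3   | hamster | gray | soda | nurse
  4   | rabbit | brown | tea | writer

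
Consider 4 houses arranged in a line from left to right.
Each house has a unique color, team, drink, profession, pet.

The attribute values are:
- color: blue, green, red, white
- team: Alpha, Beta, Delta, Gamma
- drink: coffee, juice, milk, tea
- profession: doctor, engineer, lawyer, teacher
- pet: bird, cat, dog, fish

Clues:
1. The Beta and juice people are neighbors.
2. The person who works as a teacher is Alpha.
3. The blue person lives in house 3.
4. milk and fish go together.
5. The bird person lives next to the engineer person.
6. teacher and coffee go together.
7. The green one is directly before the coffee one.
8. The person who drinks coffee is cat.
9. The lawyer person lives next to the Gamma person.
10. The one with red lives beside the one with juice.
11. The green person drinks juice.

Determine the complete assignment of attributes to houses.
Solution:

House | Color | Team | Drink | Profession | Pet
-----------------------------------------------
  1   | red | Beta | tea | lawyer | bird
  2   | green | Gamma | juice | engineer | dog
  3   | blue | Alpha | coffee | teacher | cat
  4   | white | Delta | milk | doctor | fish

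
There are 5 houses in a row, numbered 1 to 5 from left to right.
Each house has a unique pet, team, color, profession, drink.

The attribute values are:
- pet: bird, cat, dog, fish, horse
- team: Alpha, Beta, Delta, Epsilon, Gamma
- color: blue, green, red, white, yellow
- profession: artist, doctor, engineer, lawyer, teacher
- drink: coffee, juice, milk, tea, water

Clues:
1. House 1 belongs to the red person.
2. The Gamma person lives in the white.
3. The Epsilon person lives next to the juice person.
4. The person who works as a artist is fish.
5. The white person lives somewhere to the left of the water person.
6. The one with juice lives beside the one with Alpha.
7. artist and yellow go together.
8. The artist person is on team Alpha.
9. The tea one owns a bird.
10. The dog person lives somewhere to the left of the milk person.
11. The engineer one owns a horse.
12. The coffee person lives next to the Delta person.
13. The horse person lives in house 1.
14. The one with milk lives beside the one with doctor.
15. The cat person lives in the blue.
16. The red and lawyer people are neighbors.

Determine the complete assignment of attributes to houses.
Solution:

House | Pet | Team | Color | Profession | Drink
-----------------------------------------------
  1   | horse | Epsilon | red | engineer | coffee
  2   | dog | Delta | green | lawyer | juice
  3   | fish | Alpha | yellow | artist | milk
  4   | bird | Gamma | white | doctor | tea
  5   | cat | Beta | blue | teacher | water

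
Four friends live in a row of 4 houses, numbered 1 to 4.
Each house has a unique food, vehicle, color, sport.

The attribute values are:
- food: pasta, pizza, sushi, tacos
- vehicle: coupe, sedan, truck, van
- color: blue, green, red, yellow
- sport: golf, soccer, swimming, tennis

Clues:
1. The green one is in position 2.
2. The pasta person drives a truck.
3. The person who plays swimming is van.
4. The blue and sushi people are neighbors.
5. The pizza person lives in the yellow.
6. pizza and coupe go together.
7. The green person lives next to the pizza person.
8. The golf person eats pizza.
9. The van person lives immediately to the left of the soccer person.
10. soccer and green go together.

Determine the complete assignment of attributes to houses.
Solution:

House | Food | Vehicle | Color | Sport
--------------------------------------
  1   | tacos | van | blue | swimming
  2   | sushi | sedan | green | soccer
  3   | pizza | coupe | yellow | golf
  4   | pasta | truck | red | tennis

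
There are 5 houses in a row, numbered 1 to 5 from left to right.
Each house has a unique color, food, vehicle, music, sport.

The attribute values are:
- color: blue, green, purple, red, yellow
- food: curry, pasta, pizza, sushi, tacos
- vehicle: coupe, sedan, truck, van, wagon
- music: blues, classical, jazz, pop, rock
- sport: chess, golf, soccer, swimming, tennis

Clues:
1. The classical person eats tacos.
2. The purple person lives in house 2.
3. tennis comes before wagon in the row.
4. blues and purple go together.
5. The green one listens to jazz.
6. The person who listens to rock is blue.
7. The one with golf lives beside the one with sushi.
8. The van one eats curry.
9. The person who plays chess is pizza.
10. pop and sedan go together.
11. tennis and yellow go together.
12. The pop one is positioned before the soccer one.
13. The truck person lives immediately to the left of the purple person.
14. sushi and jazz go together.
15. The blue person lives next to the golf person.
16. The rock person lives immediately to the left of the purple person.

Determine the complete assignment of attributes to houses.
Solution:

House | Color | Food | Vehicle | Music | Sport
----------------------------------------------
  1   | blue | pizza | truck | rock | chess
  2   | purple | curry | van | blues | golf
  3   | green | sushi | coupe | jazz | swimming
  4   | yellow | pasta | sedan | pop | tennis
  5   | red | tacos | wagon | classical | soccer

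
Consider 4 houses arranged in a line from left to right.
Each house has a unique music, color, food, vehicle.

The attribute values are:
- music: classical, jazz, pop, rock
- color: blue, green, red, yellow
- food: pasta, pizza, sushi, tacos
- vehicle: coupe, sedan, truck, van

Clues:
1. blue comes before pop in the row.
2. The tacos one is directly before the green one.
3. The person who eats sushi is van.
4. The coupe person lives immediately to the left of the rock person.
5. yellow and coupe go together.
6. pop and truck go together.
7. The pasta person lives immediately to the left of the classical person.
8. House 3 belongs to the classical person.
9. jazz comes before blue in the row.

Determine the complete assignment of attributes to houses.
Solution:

House | Music | Color | Food | Vehicle
--------------------------------------
  1   | jazz | yellow | tacos | coupe
  2   | rock | green | pasta | sedan
  3   | classical | blue | sushi | van
  4   | pop | red | pizza | truck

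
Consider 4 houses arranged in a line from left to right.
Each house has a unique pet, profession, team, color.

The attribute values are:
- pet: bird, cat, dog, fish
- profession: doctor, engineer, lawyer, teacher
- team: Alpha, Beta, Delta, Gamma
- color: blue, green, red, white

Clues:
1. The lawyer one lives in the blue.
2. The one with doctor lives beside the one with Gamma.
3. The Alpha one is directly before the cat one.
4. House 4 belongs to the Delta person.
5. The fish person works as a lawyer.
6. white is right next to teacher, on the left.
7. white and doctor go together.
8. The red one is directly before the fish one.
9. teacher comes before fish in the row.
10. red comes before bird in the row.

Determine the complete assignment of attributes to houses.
Solution:

House | Pet | Profession | Team | Color
---------------------------------------
  1   | dog | doctor | Alpha | white
  2   | cat | teacher | Gamma | red
  3   | fish | lawyer | Beta | blue
  4   | bird | engineer | Delta | green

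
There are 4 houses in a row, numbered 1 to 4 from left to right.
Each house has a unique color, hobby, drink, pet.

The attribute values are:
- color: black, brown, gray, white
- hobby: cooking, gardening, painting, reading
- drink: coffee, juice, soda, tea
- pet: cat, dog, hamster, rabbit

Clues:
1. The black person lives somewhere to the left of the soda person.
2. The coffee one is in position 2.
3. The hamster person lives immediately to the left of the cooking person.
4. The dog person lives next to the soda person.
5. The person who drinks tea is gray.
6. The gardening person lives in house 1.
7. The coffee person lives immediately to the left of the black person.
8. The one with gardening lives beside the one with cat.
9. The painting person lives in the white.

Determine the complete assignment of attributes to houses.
Solution:

House | Color | Hobby | Drink | Pet
-----------------------------------
  1   | gray | gardening | tea | hamster
  2   | brown | cooking | coffee | cat
  3   | black | reading | juice | dog
  4   | white | painting | soda | rabbit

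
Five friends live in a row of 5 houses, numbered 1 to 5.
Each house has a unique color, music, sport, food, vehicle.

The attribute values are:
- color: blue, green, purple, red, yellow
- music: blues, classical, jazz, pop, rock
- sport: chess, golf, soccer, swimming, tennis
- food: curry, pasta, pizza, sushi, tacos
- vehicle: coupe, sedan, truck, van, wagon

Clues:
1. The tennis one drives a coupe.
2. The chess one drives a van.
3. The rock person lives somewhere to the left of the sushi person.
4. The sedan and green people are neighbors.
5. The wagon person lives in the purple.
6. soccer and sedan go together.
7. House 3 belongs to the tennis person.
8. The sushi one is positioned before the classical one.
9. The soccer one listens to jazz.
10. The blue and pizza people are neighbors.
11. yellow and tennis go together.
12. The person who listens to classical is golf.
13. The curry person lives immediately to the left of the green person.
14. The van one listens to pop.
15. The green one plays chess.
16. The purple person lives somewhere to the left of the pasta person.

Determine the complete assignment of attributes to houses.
Solution:

House | Color | Music | Sport | Food | Vehicle
----------------------------------------------
  1   | blue | jazz | soccer | curry | sedan
  2   | green | pop | chess | pizza | van
  3   | yellow | rock | tennis | tacos | coupe
  4   | purple | blues | swimming | sushi | wagon
  5   | red | classical | golf | pasta | truck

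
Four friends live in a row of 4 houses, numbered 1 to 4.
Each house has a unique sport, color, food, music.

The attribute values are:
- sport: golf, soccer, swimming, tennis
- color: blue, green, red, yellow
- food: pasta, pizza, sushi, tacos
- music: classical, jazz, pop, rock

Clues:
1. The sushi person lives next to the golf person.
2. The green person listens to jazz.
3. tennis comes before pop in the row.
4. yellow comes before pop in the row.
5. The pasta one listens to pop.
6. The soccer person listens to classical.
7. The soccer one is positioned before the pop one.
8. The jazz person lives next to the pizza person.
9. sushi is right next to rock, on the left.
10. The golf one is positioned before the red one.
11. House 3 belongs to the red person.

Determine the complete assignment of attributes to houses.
Solution:

House | Sport | Color | Food | Music
------------------------------------
  1   | tennis | green | sushi | jazz
  2   | golf | yellow | pizza | rock
  3   | soccer | red | tacos | classical
  4   | swimming | blue | pasta | pop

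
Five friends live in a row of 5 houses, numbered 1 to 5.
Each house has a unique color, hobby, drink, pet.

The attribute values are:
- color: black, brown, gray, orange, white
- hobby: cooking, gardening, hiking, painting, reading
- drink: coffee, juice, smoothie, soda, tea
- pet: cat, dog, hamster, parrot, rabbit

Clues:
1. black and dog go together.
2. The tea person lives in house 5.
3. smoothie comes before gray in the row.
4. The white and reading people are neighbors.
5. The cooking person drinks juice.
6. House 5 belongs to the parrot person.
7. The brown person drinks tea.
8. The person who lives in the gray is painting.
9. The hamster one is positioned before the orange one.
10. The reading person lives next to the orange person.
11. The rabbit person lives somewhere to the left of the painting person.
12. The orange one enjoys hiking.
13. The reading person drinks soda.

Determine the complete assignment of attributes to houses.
Solution:

House | Color | Hobby | Drink | Pet
-----------------------------------
  1   | white | cooking | juice | hamster
  2   | black | reading | soda | dog
  3   | orange | hiking | smoothie | rabbit
  4   | gray | painting | coffee | cat
  5   | brown | gardening | tea | parrot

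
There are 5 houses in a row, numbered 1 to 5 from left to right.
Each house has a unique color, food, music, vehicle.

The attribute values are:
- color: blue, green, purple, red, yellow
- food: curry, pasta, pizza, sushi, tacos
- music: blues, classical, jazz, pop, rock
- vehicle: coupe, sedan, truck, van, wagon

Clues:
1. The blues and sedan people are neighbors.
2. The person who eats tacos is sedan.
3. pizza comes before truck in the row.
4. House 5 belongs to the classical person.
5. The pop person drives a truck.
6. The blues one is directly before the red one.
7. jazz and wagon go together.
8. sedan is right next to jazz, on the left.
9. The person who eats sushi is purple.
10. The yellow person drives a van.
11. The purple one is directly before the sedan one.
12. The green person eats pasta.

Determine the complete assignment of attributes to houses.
Solution:

House | Color | Food | Music | Vehicle
--------------------------------------
  1   | purple | sushi | blues | coupe
  2   | red | tacos | rock | sedan
  3   | blue | pizza | jazz | wagon
  4   | green | pasta | pop | truck
  5   | yellow | curry | classical | van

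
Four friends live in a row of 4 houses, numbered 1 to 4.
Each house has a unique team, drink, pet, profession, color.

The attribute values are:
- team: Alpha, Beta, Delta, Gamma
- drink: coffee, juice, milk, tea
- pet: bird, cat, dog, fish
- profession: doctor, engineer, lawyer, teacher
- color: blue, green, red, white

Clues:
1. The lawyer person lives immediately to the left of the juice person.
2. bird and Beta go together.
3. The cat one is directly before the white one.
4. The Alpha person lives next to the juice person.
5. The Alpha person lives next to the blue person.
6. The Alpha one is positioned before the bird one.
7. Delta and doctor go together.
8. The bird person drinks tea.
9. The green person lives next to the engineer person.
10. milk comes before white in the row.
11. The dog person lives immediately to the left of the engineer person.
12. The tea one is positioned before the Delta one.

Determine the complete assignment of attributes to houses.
Solution:

House | Team | Drink | Pet | Profession | Color
-----------------------------------------------
  1   | Alpha | milk | dog | lawyer | green
  2   | Gamma | juice | cat | engineer | blue
  3   | Beta | tea | bird | teacher | white
  4   | Delta | coffee | fish | doctor | red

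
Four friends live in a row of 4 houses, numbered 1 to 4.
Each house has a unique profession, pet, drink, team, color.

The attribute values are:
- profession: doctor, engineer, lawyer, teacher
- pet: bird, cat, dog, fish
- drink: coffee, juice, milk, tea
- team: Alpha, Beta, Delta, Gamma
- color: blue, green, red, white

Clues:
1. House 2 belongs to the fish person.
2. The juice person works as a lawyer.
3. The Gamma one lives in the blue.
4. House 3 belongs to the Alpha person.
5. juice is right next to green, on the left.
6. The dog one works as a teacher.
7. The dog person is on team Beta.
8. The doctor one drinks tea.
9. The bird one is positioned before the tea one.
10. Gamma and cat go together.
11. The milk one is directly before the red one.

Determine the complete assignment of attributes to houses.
Solution:

House | Profession | Pet | Drink | Team | Color
-----------------------------------------------
  1   | teacher | dog | milk | Beta | white
  2   | lawyer | fish | juice | Delta | red
  3   | engineer | bird | coffee | Alpha | green
  4   | doctor | cat | tea | Gamma | blue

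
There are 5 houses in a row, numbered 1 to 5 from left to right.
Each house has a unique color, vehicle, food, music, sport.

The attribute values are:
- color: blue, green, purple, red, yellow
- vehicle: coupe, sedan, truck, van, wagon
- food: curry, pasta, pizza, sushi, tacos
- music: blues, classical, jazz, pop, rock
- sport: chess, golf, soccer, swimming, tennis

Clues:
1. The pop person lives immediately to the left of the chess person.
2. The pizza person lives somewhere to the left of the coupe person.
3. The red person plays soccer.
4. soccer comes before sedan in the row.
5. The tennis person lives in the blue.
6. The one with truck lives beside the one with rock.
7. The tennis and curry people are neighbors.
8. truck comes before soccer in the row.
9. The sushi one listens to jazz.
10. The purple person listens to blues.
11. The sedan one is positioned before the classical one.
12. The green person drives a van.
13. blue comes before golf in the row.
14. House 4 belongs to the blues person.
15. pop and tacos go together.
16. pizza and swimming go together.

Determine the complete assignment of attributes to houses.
Solution:

House | Color | Vehicle | Food | Music | Sport
----------------------------------------------
  1   | blue | truck | tacos | pop | tennis
  2   | green | van | curry | rock | chess
  3   | red | wagon | sushi | jazz | soccer
  4   | purple | sedan | pizza | blues | swimming
  5   | yellow | coupe | pasta | classical | golf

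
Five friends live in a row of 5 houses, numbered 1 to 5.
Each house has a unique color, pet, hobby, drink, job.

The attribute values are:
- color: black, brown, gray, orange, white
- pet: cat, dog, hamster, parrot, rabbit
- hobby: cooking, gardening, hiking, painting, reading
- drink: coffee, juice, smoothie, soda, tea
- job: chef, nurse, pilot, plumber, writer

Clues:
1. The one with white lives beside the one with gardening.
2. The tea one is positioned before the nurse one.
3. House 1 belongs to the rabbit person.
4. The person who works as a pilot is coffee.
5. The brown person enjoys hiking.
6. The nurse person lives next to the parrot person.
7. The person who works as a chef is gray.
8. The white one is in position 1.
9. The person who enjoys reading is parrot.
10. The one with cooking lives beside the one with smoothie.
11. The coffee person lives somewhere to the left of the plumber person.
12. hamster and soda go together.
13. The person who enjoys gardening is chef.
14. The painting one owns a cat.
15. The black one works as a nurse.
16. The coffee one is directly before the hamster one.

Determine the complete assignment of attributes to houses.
Solution:

House | Color | Pet | Hobby | Drink | Job
-----------------------------------------
  1   | white | rabbit | cooking | tea | writer
  2   | gray | dog | gardening | smoothie | chef
  3   | black | cat | painting | juice | nurse
  4   | orange | parrot | reading | coffee | pilot
  5   | brown | hamster | hiking | soda | plumber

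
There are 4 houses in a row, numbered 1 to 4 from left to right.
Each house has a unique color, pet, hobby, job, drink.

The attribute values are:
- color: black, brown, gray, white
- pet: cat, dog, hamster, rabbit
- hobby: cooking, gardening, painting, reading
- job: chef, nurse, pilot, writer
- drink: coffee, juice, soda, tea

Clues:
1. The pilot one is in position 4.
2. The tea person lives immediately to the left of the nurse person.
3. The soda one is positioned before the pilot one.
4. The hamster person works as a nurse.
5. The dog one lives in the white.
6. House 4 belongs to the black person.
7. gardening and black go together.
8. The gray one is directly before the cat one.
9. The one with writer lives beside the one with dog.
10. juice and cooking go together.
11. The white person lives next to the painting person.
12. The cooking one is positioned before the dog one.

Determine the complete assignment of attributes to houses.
Solution:

House | Color | Pet | Hobby | Job | Drink
-----------------------------------------
  1   | brown | rabbit | cooking | writer | juice
  2   | white | dog | reading | chef | tea
  3   | gray | hamster | painting | nurse | soda
  4   | black | cat | gardening | pilot | coffee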